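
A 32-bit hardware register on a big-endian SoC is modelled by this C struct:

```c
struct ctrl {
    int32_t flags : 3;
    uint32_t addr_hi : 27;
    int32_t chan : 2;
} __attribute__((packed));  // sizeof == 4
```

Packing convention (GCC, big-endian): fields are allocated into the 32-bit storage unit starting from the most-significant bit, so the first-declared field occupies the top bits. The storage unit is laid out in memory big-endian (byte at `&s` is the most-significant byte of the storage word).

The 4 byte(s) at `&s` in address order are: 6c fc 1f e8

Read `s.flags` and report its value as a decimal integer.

[0]=0x6c [1]=0xfc [2]=0x1f [3]=0xe8 (big-endian) → word 0x6cfc1fe8
flags [29+:3] = (word>>29) & 0x7 = 3  ←
addr_hi [2+:27] = (word>>2) & 0x7ffffff = 54462458
chan [0+:2] = (word>>0) & 0x3 = 0
flags signed 3b, MSB=0: value = 3

3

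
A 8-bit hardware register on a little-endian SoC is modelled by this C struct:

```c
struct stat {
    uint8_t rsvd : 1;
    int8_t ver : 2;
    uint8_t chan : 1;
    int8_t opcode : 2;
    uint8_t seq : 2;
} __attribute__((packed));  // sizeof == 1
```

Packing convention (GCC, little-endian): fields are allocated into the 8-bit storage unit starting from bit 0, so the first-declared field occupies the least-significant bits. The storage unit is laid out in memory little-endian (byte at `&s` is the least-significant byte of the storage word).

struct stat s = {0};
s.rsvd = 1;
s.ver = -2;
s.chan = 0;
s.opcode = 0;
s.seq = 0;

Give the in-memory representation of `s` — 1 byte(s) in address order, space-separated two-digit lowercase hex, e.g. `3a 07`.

rsvd (1b) val=1 bits=0x1 at bit 0: 0x01
ver (2b) val=-2 bits=0x2 at bit 1: 0x05
chan (1b) val=0 bits=0x0 at bit 3: 0x05
opcode (2b) val=0 bits=0x0 at bit 4: 0x05
seq (2b) val=0 bits=0x0 at bit 6: 0x05
word = 0x05 → little-endian bytes:
  [0]=0x05

05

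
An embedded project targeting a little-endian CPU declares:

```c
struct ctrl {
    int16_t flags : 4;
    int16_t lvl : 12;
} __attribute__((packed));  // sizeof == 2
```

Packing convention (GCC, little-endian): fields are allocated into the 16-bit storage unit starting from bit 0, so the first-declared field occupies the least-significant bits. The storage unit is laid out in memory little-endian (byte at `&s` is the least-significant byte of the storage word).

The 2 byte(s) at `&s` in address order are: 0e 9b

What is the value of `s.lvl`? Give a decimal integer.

[0]=0x0e [1]=0x9b (little-endian) → word 0x9b0e
flags:4 @ bit 0 → (0x9b0e>>0)&0xf = 0xe
lvl:12 @ bit 4 → (0x9b0e>>4)&0xfff = 0x9b0  ←
lvl signed 12b, MSB=1: 2480 - 4096 = -1616

-1616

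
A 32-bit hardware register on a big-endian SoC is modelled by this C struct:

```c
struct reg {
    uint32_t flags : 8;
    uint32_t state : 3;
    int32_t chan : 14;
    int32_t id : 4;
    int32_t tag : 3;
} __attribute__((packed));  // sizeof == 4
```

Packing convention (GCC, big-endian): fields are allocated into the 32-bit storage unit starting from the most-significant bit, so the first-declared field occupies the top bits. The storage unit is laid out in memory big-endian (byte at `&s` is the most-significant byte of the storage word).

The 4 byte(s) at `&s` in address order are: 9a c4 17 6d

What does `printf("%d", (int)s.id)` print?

-3

[0]=0x9a [1]=0xc4 [2]=0x17 [3]=0x6d (big-endian) → word 0x9ac4176d
flags [24+:8] = (word>>24) & 0xff = 154
state [21+:3] = (word>>21) & 0x7 = 6
chan [7+:14] = (word>>7) & 0x3fff = 2094
id [3+:4] = (word>>3) & 0xf = 13  ←
tag [0+:3] = (word>>0) & 0x7 = 5
id signed 4b, MSB=1: 13 - 16 = -3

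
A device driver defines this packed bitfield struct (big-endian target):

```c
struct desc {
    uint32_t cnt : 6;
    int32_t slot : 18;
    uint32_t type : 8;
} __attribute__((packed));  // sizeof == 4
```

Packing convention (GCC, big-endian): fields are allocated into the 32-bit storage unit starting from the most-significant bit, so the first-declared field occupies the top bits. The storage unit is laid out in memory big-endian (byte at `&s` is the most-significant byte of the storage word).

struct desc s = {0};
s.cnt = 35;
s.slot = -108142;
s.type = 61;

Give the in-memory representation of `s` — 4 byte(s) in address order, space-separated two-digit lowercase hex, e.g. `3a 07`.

8e 59 92 3d

[26+:6] cnt=35 & 0x3f = 0x23; word=0x8c000000
[8+:18] slot=-108142 & 0x3ffff = 0x25992; word=0x8e599200
[0+:8] type=61 & 0xff = 0x3d; word=0x8e59923d
word = 0x8e59923d → big-endian bytes:
  [0]=0x8e  [1]=0x59  [2]=0x92  [3]=0x3d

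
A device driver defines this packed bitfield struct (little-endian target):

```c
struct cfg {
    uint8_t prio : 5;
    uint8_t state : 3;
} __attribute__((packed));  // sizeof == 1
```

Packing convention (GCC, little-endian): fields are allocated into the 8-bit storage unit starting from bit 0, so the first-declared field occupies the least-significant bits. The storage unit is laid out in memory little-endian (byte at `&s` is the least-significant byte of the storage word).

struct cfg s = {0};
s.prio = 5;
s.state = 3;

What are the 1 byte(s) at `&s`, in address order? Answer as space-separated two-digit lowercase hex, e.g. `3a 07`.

prio:5 = 5 → 0x5 << 0 → word 0x05
state:3 = 3 → 0x3 << 5 → word 0x65
word = 0x65 → little-endian bytes:
  [0]=0x65

65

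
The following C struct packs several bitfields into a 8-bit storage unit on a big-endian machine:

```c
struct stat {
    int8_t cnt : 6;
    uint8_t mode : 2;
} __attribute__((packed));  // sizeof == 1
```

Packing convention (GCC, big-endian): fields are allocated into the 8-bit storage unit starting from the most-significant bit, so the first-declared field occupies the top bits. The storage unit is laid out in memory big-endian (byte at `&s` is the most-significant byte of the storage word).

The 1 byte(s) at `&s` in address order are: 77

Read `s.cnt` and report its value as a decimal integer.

29

[0]=0x77 (big-endian) → word 0x77
cnt:6 @ bit 2 → (0x77>>2)&0x3f = 0x1d  ←
mode:2 @ bit 0 → (0x77>>0)&0x3 = 0x3
cnt signed 6b, MSB=0: value = 29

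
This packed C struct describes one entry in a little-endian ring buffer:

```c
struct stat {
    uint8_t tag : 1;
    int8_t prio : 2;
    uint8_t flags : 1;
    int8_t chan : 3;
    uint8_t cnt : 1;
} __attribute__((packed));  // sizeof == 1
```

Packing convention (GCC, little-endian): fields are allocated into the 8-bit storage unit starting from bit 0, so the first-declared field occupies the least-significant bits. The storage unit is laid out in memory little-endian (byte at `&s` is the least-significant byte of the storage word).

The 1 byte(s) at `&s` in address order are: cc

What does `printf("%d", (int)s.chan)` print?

-4

[0]=0xcc (little-endian) → word 0xcc
tag:1 @ bit 0 → (0xcc>>0)&0x1 = 0x0
prio:2 @ bit 1 → (0xcc>>1)&0x3 = 0x2
flags:1 @ bit 3 → (0xcc>>3)&0x1 = 0x1
chan:3 @ bit 4 → (0xcc>>4)&0x7 = 0x4  ←
cnt:1 @ bit 7 → (0xcc>>7)&0x1 = 0x1
chan signed 3b, MSB=1: 4 - 8 = -4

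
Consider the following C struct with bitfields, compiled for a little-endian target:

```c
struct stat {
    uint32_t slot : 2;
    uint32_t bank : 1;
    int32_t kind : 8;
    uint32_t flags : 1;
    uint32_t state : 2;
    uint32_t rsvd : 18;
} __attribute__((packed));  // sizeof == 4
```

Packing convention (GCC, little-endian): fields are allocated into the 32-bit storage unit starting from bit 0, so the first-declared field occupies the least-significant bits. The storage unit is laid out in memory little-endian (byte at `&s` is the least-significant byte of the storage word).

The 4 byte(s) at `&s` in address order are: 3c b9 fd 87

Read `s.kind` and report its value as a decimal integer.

[0]=0x3c [1]=0xb9 [2]=0xfd [3]=0x87 (little-endian) → word 0x87fdb93c
slot [0+:2] = (word>>0) & 0x3 = 0
bank [2+:1] = (word>>2) & 0x1 = 1
kind [3+:8] = (word>>3) & 0xff = 39  ←
flags [11+:1] = (word>>11) & 0x1 = 1
state [12+:2] = (word>>12) & 0x3 = 3
rsvd [14+:18] = (word>>14) & 0x3ffff = 139254
kind signed 8b, MSB=0: value = 39

39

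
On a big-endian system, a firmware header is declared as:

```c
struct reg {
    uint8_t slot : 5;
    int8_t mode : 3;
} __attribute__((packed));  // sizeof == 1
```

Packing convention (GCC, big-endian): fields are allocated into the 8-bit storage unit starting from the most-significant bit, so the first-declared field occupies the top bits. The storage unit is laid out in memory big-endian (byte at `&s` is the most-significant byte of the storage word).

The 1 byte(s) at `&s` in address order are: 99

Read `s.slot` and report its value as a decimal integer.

19

[0]=0x99 (big-endian) → word 0x99
slot:5 @ bit 3 → (0x99>>3)&0x1f = 0x13  ←
mode:3 @ bit 0 → (0x99>>0)&0x7 = 0x1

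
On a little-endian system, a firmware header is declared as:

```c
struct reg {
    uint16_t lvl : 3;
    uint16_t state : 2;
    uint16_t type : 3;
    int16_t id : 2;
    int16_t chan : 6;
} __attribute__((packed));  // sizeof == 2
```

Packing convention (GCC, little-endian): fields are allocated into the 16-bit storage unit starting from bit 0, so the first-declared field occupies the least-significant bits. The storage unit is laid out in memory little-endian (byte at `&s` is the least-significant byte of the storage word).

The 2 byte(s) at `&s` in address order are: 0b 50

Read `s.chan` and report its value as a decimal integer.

[0]=0x0b [1]=0x50 (little-endian) → word 0x500b
lvl:3 @ bit 0 → (0x500b>>0)&0x7 = 0x3
state:2 @ bit 3 → (0x500b>>3)&0x3 = 0x1
type:3 @ bit 5 → (0x500b>>5)&0x7 = 0x0
id:2 @ bit 8 → (0x500b>>8)&0x3 = 0x0
chan:6 @ bit 10 → (0x500b>>10)&0x3f = 0x14  ←
chan signed 6b, MSB=0: value = 20

20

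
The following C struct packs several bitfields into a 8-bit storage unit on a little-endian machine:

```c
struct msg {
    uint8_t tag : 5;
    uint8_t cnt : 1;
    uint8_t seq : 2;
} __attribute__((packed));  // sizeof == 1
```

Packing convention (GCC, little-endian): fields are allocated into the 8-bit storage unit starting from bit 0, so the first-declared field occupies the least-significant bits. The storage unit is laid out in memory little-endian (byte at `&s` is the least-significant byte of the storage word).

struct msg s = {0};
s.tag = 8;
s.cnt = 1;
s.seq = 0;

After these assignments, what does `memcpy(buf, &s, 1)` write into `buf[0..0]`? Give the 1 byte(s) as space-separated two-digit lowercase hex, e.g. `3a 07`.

28

tag:5 = 8 → 0x8 << 0 → word 0x08
cnt:1 = 1 → 0x1 << 5 → word 0x28
seq:2 = 0 → 0x0 << 6 → word 0x28
word = 0x28 → little-endian bytes:
  [0]=0x28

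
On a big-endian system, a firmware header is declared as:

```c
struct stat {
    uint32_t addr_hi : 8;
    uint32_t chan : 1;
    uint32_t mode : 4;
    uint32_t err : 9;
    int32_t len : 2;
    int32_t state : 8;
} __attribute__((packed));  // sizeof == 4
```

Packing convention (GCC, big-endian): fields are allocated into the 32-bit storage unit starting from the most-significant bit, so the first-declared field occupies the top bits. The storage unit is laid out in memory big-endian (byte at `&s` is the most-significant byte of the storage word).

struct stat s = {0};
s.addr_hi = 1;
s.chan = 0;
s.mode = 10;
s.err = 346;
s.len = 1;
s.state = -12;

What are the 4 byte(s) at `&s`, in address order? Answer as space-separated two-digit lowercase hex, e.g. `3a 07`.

addr_hi:8 = 1 → 0x1 << 24 → word 0x01000000
chan:1 = 0 → 0x0 << 23 → word 0x01000000
mode:4 = 10 → 0xa << 19 → word 0x01500000
err:9 = 346 → 0x15a << 10 → word 0x01556800
len:2 = 1 → 0x1 << 8 → word 0x01556900
state:8 = -12 → 0xf4 << 0 → word 0x015569f4
word = 0x015569f4 → big-endian bytes:
  [0]=0x01  [1]=0x55  [2]=0x69  [3]=0xf4

01 55 69 f4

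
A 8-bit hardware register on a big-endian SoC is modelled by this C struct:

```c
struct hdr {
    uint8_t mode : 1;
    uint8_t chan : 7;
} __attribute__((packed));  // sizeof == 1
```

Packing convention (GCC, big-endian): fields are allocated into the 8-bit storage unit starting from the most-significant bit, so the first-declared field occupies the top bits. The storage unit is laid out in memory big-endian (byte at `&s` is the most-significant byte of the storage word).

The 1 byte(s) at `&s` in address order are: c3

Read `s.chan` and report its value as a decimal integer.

67

[0]=0xc3 (big-endian) → word 0xc3
mode [7+:1] = (word>>7) & 0x1 = 1
chan [0+:7] = (word>>0) & 0x7f = 67  ←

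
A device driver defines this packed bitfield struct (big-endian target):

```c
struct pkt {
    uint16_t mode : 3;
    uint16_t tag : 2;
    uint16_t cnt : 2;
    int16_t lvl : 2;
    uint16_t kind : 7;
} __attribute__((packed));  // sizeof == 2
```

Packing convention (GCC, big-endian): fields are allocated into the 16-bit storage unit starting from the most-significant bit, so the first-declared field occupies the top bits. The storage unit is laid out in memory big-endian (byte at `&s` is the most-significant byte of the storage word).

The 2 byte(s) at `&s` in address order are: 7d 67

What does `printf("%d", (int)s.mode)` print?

3

[0]=0x7d [1]=0x67 (big-endian) → word 0x7d67
mode:3 @ bit 13 → (0x7d67>>13)&0x7 = 0x3  ←
tag:2 @ bit 11 → (0x7d67>>11)&0x3 = 0x3
cnt:2 @ bit 9 → (0x7d67>>9)&0x3 = 0x2
lvl:2 @ bit 7 → (0x7d67>>7)&0x3 = 0x2
kind:7 @ bit 0 → (0x7d67>>0)&0x7f = 0x67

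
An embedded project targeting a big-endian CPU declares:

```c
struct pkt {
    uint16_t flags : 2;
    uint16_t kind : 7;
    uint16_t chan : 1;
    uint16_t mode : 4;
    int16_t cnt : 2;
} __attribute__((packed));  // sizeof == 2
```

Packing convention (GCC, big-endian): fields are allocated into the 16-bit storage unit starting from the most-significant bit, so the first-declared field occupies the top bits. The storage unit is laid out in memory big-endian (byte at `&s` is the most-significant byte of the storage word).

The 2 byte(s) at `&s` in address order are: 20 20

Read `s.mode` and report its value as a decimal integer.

[0]=0x20 [1]=0x20 (big-endian) → word 0x2020
flags:2 @ bit 14 → (0x2020>>14)&0x3 = 0x0
kind:7 @ bit 7 → (0x2020>>7)&0x7f = 0x40
chan:1 @ bit 6 → (0x2020>>6)&0x1 = 0x0
mode:4 @ bit 2 → (0x2020>>2)&0xf = 0x8  ←
cnt:2 @ bit 0 → (0x2020>>0)&0x3 = 0x0

8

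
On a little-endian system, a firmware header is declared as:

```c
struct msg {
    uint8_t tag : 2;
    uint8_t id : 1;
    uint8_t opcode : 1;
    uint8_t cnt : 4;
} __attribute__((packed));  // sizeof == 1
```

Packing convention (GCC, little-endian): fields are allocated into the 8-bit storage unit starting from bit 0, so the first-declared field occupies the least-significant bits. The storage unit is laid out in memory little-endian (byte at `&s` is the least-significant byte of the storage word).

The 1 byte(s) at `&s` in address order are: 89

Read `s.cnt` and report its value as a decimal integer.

[0]=0x89 (little-endian) → word 0x89
tag [0+:2] = (word>>0) & 0x3 = 1
id [2+:1] = (word>>2) & 0x1 = 0
opcode [3+:1] = (word>>3) & 0x1 = 1
cnt [4+:4] = (word>>4) & 0xf = 8  ←

8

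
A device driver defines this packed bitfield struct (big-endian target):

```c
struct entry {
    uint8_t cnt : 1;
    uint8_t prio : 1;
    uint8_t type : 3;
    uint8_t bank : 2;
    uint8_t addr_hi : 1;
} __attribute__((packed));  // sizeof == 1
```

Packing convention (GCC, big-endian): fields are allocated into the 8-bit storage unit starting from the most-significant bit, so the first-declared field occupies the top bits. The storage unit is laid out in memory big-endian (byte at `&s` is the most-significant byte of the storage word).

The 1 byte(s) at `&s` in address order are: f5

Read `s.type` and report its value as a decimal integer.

[0]=0xf5 (big-endian) → word 0xf5
cnt [7+:1] = (word>>7) & 0x1 = 1
prio [6+:1] = (word>>6) & 0x1 = 1
type [3+:3] = (word>>3) & 0x7 = 6  ←
bank [1+:2] = (word>>1) & 0x3 = 2
addr_hi [0+:1] = (word>>0) & 0x1 = 1

6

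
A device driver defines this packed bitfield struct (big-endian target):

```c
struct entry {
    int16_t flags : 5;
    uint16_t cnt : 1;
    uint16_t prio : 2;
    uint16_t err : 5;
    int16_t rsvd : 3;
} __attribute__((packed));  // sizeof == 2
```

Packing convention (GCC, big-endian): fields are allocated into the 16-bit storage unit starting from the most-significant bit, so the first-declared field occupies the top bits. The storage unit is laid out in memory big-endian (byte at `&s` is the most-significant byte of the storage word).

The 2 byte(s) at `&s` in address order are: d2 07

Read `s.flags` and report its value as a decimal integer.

[0]=0xd2 [1]=0x07 (big-endian) → word 0xd207
flags [11+:5] = (word>>11) & 0x1f = 26  ←
cnt [10+:1] = (word>>10) & 0x1 = 0
prio [8+:2] = (word>>8) & 0x3 = 2
err [3+:5] = (word>>3) & 0x1f = 0
rsvd [0+:3] = (word>>0) & 0x7 = 7
flags signed 5b, MSB=1: 26 - 32 = -6

-6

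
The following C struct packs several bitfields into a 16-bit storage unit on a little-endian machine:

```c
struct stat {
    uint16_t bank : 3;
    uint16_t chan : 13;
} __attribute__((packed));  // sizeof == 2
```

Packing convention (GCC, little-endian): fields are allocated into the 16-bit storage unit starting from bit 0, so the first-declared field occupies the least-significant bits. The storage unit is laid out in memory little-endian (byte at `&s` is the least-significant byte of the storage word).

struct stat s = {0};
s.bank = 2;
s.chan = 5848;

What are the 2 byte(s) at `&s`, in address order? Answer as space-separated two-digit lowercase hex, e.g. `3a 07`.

c2 b6

[0+:3] bank=2 & 0x7 = 0x2; word=0x0002
[3+:13] chan=5848 & 0x1fff = 0x16d8; word=0xb6c2
word = 0xb6c2 → little-endian bytes:
  [0]=0xc2  [1]=0xb6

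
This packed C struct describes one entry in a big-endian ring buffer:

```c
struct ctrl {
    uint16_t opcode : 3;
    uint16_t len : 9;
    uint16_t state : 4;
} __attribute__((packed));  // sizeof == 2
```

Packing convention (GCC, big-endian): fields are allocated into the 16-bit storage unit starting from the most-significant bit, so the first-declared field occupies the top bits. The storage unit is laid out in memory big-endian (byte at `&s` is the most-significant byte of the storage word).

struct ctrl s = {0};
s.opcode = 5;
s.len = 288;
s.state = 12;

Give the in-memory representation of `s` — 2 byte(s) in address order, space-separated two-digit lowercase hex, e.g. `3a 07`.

b2 0c

opcode:3 = 5 → 0x5 << 13 → word 0xa000
len:9 = 288 → 0x120 << 4 → word 0xb200
state:4 = 12 → 0xc << 0 → word 0xb20c
word = 0xb20c → big-endian bytes:
  [0]=0xb2  [1]=0x0c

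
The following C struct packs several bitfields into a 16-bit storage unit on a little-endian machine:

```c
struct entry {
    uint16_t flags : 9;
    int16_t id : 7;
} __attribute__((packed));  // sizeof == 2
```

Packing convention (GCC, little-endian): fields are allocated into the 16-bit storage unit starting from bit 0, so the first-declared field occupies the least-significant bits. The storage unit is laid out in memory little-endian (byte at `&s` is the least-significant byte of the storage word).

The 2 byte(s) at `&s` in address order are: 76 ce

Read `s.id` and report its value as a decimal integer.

[0]=0x76 [1]=0xce (little-endian) → word 0xce76
flags [0+:9] = (word>>0) & 0x1ff = 118
id [9+:7] = (word>>9) & 0x7f = 103  ←
id signed 7b, MSB=1: 103 - 128 = -25

-25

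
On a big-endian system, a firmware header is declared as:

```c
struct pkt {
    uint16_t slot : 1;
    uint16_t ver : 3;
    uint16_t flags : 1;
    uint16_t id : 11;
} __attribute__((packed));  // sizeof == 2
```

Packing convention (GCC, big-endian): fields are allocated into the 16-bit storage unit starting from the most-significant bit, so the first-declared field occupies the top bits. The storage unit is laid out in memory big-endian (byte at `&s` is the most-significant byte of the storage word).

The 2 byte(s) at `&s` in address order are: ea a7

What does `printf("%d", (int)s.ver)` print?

[0]=0xea [1]=0xa7 (big-endian) → word 0xeaa7
slot:1 @ bit 15 → (0xeaa7>>15)&0x1 = 0x1
ver:3 @ bit 12 → (0xeaa7>>12)&0x7 = 0x6  ←
flags:1 @ bit 11 → (0xeaa7>>11)&0x1 = 0x1
id:11 @ bit 0 → (0xeaa7>>0)&0x7ff = 0x2a7

6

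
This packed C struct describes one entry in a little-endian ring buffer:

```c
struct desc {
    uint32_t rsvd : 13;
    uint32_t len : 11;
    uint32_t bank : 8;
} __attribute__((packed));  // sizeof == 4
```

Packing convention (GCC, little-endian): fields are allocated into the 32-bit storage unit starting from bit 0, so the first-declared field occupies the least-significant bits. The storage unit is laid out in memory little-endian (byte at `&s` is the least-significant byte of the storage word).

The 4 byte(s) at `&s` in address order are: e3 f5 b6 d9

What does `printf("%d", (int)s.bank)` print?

217

[0]=0xe3 [1]=0xf5 [2]=0xb6 [3]=0xd9 (little-endian) → word 0xd9b6f5e3
rsvd:13 @ bit 0 → (0xd9b6f5e3>>0)&0x1fff = 0x15e3
len:11 @ bit 13 → (0xd9b6f5e3>>13)&0x7ff = 0x5b7
bank:8 @ bit 24 → (0xd9b6f5e3>>24)&0xff = 0xd9  ←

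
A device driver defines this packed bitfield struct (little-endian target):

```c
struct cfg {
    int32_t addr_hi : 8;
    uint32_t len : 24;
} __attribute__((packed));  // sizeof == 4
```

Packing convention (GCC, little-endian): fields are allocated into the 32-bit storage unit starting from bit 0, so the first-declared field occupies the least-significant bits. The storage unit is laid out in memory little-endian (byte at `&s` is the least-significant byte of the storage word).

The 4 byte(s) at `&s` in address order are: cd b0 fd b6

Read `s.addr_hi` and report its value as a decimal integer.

[0]=0xcd [1]=0xb0 [2]=0xfd [3]=0xb6 (little-endian) → word 0xb6fdb0cd
addr_hi [0+:8] = (word>>0) & 0xff = 205  ←
len [8+:24] = (word>>8) & 0xffffff = 11992496
addr_hi signed 8b, MSB=1: 205 - 256 = -51

-51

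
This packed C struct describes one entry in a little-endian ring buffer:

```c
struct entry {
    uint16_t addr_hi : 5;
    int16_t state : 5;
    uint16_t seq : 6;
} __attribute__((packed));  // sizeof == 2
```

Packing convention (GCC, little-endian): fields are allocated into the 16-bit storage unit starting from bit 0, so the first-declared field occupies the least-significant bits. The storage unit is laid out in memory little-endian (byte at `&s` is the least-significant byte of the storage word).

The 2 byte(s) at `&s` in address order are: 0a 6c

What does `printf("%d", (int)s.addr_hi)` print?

10

[0]=0x0a [1]=0x6c (little-endian) → word 0x6c0a
addr_hi:5 @ bit 0 → (0x6c0a>>0)&0x1f = 0xa  ←
state:5 @ bit 5 → (0x6c0a>>5)&0x1f = 0x0
seq:6 @ bit 10 → (0x6c0a>>10)&0x3f = 0x1b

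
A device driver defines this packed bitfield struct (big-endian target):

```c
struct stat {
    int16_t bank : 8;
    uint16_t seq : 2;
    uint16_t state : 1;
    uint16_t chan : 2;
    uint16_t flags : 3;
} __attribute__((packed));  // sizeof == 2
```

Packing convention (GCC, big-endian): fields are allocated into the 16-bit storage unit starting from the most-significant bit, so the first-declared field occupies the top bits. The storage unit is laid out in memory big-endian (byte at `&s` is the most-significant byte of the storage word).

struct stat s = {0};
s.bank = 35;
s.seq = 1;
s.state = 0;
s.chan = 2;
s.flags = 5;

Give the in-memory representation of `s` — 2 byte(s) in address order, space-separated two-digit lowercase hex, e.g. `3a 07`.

[8+:8] bank=35 & 0xff = 0x23; word=0x2300
[6+:2] seq=1 & 0x3 = 0x1; word=0x2340
[5+:1] state=0 & 0x1 = 0x0; word=0x2340
[3+:2] chan=2 & 0x3 = 0x2; word=0x2350
[0+:3] flags=5 & 0x7 = 0x5; word=0x2355
word = 0x2355 → big-endian bytes:
  [0]=0x23  [1]=0x55

23 55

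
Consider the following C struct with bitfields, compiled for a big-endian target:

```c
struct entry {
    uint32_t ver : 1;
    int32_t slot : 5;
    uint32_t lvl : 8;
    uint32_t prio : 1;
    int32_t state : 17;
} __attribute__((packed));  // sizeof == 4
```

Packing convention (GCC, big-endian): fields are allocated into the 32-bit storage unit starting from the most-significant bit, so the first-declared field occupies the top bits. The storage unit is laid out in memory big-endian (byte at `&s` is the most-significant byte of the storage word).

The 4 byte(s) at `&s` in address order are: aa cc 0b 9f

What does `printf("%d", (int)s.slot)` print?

10

[0]=0xaa [1]=0xcc [2]=0x0b [3]=0x9f (big-endian) → word 0xaacc0b9f
ver:1 @ bit 31 → (0xaacc0b9f>>31)&0x1 = 0x1
slot:5 @ bit 26 → (0xaacc0b9f>>26)&0x1f = 0xa  ←
lvl:8 @ bit 18 → (0xaacc0b9f>>18)&0xff = 0xb3
prio:1 @ bit 17 → (0xaacc0b9f>>17)&0x1 = 0x0
state:17 @ bit 0 → (0xaacc0b9f>>0)&0x1ffff = 0xb9f
slot signed 5b, MSB=0: value = 10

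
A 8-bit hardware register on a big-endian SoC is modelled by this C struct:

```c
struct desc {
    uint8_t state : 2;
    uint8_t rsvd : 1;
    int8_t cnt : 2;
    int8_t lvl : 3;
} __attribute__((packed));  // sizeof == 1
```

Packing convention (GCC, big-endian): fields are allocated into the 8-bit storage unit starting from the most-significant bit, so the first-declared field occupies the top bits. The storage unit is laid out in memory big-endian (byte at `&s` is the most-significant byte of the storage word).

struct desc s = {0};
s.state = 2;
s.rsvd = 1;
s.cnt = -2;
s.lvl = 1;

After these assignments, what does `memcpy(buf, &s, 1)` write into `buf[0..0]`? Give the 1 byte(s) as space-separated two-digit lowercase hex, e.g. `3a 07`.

b1

state:2 = 2 → 0x2 << 6 → word 0x80
rsvd:1 = 1 → 0x1 << 5 → word 0xa0
cnt:2 = -2 → 0x2 << 3 → word 0xb0
lvl:3 = 1 → 0x1 << 0 → word 0xb1
word = 0xb1 → big-endian bytes:
  [0]=0xb1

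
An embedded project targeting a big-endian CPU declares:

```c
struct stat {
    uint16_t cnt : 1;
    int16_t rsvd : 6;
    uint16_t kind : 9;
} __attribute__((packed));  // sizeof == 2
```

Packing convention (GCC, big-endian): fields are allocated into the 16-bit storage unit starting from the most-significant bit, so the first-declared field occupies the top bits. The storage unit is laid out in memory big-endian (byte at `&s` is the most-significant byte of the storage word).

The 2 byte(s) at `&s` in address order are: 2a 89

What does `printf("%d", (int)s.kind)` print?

137

[0]=0x2a [1]=0x89 (big-endian) → word 0x2a89
cnt [15+:1] = (word>>15) & 0x1 = 0
rsvd [9+:6] = (word>>9) & 0x3f = 21
kind [0+:9] = (word>>0) & 0x1ff = 137  ←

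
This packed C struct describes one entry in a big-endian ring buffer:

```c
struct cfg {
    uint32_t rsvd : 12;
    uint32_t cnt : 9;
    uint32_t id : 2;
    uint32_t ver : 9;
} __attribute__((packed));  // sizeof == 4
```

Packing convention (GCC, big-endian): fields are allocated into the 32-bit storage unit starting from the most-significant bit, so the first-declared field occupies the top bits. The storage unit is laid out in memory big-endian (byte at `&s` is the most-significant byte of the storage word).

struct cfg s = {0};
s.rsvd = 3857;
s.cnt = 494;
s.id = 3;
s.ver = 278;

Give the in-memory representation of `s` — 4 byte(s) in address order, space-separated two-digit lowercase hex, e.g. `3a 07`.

rsvd:12 = 3857 → 0xf11 << 20 → word 0xf1100000
cnt:9 = 494 → 0x1ee << 11 → word 0xf11f7000
id:2 = 3 → 0x3 << 9 → word 0xf11f7600
ver:9 = 278 → 0x116 << 0 → word 0xf11f7716
word = 0xf11f7716 → big-endian bytes:
  [0]=0xf1  [1]=0x1f  [2]=0x77  [3]=0x16

f1 1f 77 16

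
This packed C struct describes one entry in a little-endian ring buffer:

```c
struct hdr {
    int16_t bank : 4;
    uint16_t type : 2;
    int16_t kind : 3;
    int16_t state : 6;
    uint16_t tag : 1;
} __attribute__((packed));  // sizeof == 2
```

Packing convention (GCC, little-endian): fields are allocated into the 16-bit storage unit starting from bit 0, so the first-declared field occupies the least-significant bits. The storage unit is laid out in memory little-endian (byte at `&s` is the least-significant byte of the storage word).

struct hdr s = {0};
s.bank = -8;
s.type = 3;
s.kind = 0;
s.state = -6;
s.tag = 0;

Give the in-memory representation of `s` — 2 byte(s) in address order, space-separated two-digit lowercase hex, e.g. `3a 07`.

38 74

bank (4b) val=-8 bits=0x8 at bit 0: 0x0008
type (2b) val=3 bits=0x3 at bit 4: 0x0038
kind (3b) val=0 bits=0x0 at bit 6: 0x0038
state (6b) val=-6 bits=0x3a at bit 9: 0x7438
tag (1b) val=0 bits=0x0 at bit 15: 0x7438
word = 0x7438 → little-endian bytes:
  [0]=0x38  [1]=0x74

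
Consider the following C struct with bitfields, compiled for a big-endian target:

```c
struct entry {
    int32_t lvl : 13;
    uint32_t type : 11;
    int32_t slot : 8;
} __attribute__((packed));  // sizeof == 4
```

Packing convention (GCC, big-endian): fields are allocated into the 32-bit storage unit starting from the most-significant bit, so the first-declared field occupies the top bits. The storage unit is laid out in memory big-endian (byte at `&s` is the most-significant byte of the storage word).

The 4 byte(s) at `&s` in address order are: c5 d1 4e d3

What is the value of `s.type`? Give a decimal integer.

334

[0]=0xc5 [1]=0xd1 [2]=0x4e [3]=0xd3 (big-endian) → word 0xc5d14ed3
lvl [19+:13] = (word>>19) & 0x1fff = 6330
type [8+:11] = (word>>8) & 0x7ff = 334  ←
slot [0+:8] = (word>>0) & 0xff = 211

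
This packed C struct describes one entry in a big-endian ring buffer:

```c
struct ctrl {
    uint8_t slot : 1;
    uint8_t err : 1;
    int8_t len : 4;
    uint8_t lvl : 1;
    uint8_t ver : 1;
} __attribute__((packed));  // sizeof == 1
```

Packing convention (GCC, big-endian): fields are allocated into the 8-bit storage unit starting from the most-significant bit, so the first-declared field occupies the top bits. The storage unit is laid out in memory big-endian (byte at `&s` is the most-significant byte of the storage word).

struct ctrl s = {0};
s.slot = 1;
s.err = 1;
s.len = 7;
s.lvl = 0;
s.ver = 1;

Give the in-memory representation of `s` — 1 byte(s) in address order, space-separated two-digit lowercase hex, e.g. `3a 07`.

[7+:1] slot=1 & 0x1 = 0x1; word=0x80
[6+:1] err=1 & 0x1 = 0x1; word=0xc0
[2+:4] len=7 & 0xf = 0x7; word=0xdc
[1+:1] lvl=0 & 0x1 = 0x0; word=0xdc
[0+:1] ver=1 & 0x1 = 0x1; word=0xdd
word = 0xdd → big-endian bytes:
  [0]=0xdd

dd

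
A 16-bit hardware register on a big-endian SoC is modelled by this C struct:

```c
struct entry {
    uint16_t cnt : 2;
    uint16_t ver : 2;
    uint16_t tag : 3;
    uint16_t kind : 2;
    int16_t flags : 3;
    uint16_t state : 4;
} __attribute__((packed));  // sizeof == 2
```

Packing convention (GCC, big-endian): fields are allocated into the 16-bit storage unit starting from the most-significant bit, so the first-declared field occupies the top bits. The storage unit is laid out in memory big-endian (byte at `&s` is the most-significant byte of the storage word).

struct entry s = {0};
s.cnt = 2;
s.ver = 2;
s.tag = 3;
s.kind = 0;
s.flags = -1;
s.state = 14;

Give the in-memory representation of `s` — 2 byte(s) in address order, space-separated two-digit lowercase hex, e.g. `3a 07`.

cnt:2 = 2 → 0x2 << 14 → word 0x8000
ver:2 = 2 → 0x2 << 12 → word 0xa000
tag:3 = 3 → 0x3 << 9 → word 0xa600
kind:2 = 0 → 0x0 << 7 → word 0xa600
flags:3 = -1 → 0x7 << 4 → word 0xa670
state:4 = 14 → 0xe << 0 → word 0xa67e
word = 0xa67e → big-endian bytes:
  [0]=0xa6  [1]=0x7e

a6 7e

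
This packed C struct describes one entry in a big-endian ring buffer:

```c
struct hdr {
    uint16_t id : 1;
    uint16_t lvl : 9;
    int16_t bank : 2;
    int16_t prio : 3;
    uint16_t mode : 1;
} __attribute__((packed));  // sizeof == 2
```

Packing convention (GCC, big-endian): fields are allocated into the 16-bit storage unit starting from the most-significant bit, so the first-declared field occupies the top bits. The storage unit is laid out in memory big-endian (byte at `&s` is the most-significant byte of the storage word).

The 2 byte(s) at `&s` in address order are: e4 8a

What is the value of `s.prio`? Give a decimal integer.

[0]=0xe4 [1]=0x8a (big-endian) → word 0xe48a
id:1 @ bit 15 → (0xe48a>>15)&0x1 = 0x1
lvl:9 @ bit 6 → (0xe48a>>6)&0x1ff = 0x192
bank:2 @ bit 4 → (0xe48a>>4)&0x3 = 0x0
prio:3 @ bit 1 → (0xe48a>>1)&0x7 = 0x5  ←
mode:1 @ bit 0 → (0xe48a>>0)&0x1 = 0x0
prio signed 3b, MSB=1: 5 - 8 = -3

-3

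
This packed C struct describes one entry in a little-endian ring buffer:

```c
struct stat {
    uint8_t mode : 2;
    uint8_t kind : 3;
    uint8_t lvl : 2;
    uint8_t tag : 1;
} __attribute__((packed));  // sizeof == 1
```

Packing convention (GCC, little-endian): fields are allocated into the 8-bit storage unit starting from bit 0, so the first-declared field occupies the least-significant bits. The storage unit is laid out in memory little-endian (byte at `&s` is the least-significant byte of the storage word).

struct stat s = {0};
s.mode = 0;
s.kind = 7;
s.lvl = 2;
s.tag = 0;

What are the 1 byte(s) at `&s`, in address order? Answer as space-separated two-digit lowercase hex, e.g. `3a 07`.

[0+:2] mode=0 & 0x3 = 0x0; word=0x00
[2+:3] kind=7 & 0x7 = 0x7; word=0x1c
[5+:2] lvl=2 & 0x3 = 0x2; word=0x5c
[7+:1] tag=0 & 0x1 = 0x0; word=0x5c
word = 0x5c → little-endian bytes:
  [0]=0x5c

5c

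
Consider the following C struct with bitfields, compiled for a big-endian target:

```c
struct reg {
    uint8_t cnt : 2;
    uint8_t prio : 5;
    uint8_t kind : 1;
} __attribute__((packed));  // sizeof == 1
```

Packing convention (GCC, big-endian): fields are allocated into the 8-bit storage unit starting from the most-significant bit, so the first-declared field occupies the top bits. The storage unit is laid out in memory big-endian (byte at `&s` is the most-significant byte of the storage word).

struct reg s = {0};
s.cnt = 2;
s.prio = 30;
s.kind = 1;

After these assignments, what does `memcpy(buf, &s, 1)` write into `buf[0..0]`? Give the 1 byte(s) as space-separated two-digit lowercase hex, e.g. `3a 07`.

cnt:2 = 2 → 0x2 << 6 → word 0x80
prio:5 = 30 → 0x1e << 1 → word 0xbc
kind:1 = 1 → 0x1 << 0 → word 0xbd
word = 0xbd → big-endian bytes:
  [0]=0xbd

bd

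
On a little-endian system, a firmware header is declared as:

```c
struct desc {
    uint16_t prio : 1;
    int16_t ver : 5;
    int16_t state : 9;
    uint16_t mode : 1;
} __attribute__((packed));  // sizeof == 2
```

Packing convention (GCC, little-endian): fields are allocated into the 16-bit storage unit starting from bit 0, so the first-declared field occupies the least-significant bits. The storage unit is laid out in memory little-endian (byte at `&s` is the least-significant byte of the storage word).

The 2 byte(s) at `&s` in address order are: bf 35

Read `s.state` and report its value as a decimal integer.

[0]=0xbf [1]=0x35 (little-endian) → word 0x35bf
prio [0+:1] = (word>>0) & 0x1 = 1
ver [1+:5] = (word>>1) & 0x1f = 31
state [6+:9] = (word>>6) & 0x1ff = 214  ←
mode [15+:1] = (word>>15) & 0x1 = 0
state signed 9b, MSB=0: value = 214

214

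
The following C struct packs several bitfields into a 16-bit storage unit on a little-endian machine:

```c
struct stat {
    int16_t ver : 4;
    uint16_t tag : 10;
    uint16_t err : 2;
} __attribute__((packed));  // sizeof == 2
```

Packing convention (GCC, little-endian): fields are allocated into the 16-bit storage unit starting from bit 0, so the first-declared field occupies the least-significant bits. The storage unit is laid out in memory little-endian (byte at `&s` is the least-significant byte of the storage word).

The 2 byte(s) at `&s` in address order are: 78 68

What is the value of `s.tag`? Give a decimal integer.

[0]=0x78 [1]=0x68 (little-endian) → word 0x6878
ver:4 @ bit 0 → (0x6878>>0)&0xf = 0x8
tag:10 @ bit 4 → (0x6878>>4)&0x3ff = 0x287  ←
err:2 @ bit 14 → (0x6878>>14)&0x3 = 0x1

647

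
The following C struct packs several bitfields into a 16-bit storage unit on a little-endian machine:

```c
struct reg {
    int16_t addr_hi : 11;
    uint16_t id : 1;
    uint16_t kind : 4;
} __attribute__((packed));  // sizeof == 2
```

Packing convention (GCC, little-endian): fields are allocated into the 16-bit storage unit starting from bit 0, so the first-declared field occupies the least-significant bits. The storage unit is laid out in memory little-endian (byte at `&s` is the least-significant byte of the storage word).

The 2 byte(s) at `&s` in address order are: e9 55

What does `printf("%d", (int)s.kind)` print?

[0]=0xe9 [1]=0x55 (little-endian) → word 0x55e9
addr_hi [0+:11] = (word>>0) & 0x7ff = 1513
id [11+:1] = (word>>11) & 0x1 = 0
kind [12+:4] = (word>>12) & 0xf = 5  ←

5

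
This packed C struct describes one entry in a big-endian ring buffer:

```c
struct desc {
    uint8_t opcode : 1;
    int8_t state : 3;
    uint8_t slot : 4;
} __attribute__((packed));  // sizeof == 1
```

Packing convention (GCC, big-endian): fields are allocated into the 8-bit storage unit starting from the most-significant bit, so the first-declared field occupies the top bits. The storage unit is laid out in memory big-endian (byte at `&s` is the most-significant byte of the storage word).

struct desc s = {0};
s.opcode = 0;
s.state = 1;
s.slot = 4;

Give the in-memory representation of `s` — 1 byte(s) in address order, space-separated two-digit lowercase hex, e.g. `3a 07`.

[7+:1] opcode=0 & 0x1 = 0x0; word=0x00
[4+:3] state=1 & 0x7 = 0x1; word=0x10
[0+:4] slot=4 & 0xf = 0x4; word=0x14
word = 0x14 → big-endian bytes:
  [0]=0x14

14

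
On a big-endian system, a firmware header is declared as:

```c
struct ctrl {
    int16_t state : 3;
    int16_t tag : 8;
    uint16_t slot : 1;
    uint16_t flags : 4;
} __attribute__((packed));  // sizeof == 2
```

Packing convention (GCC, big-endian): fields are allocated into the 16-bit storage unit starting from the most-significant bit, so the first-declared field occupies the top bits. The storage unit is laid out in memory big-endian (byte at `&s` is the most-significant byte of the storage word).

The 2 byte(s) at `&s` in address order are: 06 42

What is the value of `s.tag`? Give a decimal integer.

[0]=0x06 [1]=0x42 (big-endian) → word 0x0642
state:3 @ bit 13 → (0x0642>>13)&0x7 = 0x0
tag:8 @ bit 5 → (0x0642>>5)&0xff = 0x32  ←
slot:1 @ bit 4 → (0x0642>>4)&0x1 = 0x0
flags:4 @ bit 0 → (0x0642>>0)&0xf = 0x2
tag signed 8b, MSB=0: value = 50

50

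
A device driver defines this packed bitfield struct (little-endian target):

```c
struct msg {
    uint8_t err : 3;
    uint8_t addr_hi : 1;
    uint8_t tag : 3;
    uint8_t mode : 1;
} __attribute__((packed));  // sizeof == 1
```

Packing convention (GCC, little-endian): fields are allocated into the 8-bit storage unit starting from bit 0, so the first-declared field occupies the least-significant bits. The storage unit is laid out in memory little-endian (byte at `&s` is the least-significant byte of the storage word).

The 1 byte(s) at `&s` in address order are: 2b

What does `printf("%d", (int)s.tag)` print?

2

[0]=0x2b (little-endian) → word 0x2b
err:3 @ bit 0 → (0x2b>>0)&0x7 = 0x3
addr_hi:1 @ bit 3 → (0x2b>>3)&0x1 = 0x1
tag:3 @ bit 4 → (0x2b>>4)&0x7 = 0x2  ←
mode:1 @ bit 7 → (0x2b>>7)&0x1 = 0x0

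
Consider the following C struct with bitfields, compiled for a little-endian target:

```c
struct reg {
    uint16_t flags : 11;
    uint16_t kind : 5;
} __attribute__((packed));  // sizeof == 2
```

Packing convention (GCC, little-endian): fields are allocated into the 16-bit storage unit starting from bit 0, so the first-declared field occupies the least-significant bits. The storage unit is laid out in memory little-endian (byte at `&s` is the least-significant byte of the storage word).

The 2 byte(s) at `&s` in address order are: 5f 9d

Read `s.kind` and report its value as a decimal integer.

[0]=0x5f [1]=0x9d (little-endian) → word 0x9d5f
flags:11 @ bit 0 → (0x9d5f>>0)&0x7ff = 0x55f
kind:5 @ bit 11 → (0x9d5f>>11)&0x1f = 0x13  ←

19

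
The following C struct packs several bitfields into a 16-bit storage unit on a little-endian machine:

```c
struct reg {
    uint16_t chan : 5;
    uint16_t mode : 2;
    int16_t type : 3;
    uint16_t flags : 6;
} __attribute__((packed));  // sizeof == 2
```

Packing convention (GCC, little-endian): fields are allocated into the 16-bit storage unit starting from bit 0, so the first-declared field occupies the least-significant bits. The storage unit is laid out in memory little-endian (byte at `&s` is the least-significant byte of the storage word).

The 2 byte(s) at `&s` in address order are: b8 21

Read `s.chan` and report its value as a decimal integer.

[0]=0xb8 [1]=0x21 (little-endian) → word 0x21b8
chan:5 @ bit 0 → (0x21b8>>0)&0x1f = 0x18  ←
mode:2 @ bit 5 → (0x21b8>>5)&0x3 = 0x1
type:3 @ bit 7 → (0x21b8>>7)&0x7 = 0x3
flags:6 @ bit 10 → (0x21b8>>10)&0x3f = 0x8

24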